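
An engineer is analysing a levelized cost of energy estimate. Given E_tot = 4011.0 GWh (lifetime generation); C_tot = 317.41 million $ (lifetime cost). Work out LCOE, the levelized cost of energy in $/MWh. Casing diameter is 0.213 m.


LCOE = C_tot / E_tot * 100
LCOE = 317.41 / 4011.0 * 100
LCOE = 7.913488 cents/kWh
Convert: 7.913488 cents/kWh * 10.0 = 79.135 $/MWh
LCOE = 79.135 $/MWh


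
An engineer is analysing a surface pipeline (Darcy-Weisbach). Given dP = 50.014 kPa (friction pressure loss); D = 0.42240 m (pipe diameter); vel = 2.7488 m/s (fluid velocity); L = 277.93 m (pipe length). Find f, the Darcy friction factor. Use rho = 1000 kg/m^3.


f = dP*1000 / ((L/D)*(rho*vel^2/2))
f = 50.014*1000 / ((277.93/0.42240)*(1000*2.7488^2/2))
f = 0.020120


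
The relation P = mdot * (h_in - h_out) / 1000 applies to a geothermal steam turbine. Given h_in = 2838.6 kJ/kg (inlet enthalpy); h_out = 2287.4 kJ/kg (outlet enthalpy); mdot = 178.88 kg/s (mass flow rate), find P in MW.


P = mdot * (h_in - h_out) / 1000
P = 178.88 * (2838.6 - 2287.4) / 1000
P = 98.599 MW


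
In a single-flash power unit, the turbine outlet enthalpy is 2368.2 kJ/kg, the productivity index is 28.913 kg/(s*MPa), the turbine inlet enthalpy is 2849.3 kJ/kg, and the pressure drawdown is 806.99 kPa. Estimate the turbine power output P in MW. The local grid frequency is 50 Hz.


Step 1: mdot = PI * dP / 1000 = 28.913 * 806.99 / 1000 = 23.33250 kg/s
Step 2: P = mdot*(h_in - h_out)/1000 = 23.33250*(2849.3 - 2368.2)/1000 = 11.225 MW
P = 11.225 MW


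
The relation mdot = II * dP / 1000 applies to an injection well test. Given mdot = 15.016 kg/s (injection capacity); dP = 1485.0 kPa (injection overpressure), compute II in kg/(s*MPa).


II = mdot * 1000 / dP
II = 15.016 * 1000 / 1485.0
II = 10.112 kg/(s*MPa)


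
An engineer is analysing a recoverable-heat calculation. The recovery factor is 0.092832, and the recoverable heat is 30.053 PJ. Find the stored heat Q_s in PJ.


Q_s = Q_rec / RF
Q_s = 30.053 / 0.092832
Q_s = 323.74 PJ


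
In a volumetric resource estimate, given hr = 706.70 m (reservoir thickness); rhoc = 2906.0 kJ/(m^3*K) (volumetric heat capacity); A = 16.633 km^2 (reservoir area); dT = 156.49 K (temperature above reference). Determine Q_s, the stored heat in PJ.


Step 1: Vr = A*1e6*hr = 16.633*1e6*706.7 = 1.175454e+10 m^3
Step 2: Q_s = Vr*rhoc*dT/1e12 = 1.175454e+10*2906.0*156.49/1e12 = 5345.5 PJ
Q_s = 5345.5 PJ


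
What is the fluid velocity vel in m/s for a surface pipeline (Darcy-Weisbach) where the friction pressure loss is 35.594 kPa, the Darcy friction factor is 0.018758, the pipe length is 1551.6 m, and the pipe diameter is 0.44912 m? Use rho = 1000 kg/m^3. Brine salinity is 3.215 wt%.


vel = sqrt(dP*1000*2*D / (f*L*rho))
vel = sqrt(35.594*1000*2*0.44912 / (0.018758*1551.6*1000))
vel = 1.0481 m/s


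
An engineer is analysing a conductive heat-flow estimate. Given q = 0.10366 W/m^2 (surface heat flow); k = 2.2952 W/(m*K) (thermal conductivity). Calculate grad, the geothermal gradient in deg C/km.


grad = q * 1000 / k
grad = 0.10366 * 1000 / 2.2952
grad = 45.164 deg C/km


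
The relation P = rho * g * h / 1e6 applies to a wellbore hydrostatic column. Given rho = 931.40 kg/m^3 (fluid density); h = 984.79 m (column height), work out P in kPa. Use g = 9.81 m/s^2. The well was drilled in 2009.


P = rho * g * h / 1e6
P = 931.40 * 9.81 * 984.79 / 1e6
P = 8.998060 MPa
Convert: 8.998060 MPa * 1000.0 = 8998.1 kPa
P = 8998.1 kPa


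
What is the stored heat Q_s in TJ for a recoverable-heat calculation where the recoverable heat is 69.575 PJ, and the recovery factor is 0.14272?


Q_s = Q_rec / RF
Q_s = 69.575 / 0.14272
Q_s = 487.4930 PJ
Convert: 487.4930 PJ * 1000.0 = 4.8749e+05 TJ
Q_s = 4.8749e+05 TJ


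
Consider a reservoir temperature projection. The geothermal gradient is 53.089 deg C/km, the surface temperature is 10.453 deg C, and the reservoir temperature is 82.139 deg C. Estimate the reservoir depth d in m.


d = (T_res - T_surf) / grad * 1000
d = (82.139 - 10.453) / 53.089 * 1000
d = 1350.3 m


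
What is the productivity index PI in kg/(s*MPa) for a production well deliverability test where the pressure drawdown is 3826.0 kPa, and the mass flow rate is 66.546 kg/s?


PI = mdot * 1000 / dP
PI = 66.546 * 1000 / 3826.0
PI = 17.393 kg/(s*MPa)


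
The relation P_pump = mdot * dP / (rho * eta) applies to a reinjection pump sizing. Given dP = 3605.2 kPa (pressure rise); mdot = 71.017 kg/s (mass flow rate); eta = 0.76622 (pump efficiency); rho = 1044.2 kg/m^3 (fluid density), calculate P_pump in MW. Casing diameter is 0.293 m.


P_pump = mdot * dP / (rho * eta)
P_pump = 71.017 * 3605.2 / (1044.2 * 0.76622)
P_pump = 320.0033 kW
Convert: 320.0033 kW * 0.001 = 0.32000 MW
P_pump = 0.32000 MW


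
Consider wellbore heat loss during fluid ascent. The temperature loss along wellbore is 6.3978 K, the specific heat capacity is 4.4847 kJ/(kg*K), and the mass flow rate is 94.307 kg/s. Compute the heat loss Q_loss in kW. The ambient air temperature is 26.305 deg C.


Q_loss = mdot * cp * dT
Q_loss = 94.307 * 4.4847 * 6.3978
Q_loss = 2705.9 kW


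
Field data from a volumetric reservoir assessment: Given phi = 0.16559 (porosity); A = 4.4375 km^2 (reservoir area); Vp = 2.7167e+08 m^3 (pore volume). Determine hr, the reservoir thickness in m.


hr = Vp / (A * 1e6 * phi)
hr = 2.7167e+08 / (4.4375 * 1e6 * 0.16559)
hr = 369.72 m


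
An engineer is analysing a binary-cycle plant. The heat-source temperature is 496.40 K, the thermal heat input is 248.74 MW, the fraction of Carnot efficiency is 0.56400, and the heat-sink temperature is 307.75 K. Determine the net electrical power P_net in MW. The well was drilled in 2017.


Step 1: eta = (1 - Tc/Th)*f = (1 - 307.75/496.4)*0.564 = 0.2143405
Step 2: P_net = eta * Q_in = 0.2143405 * 248.74 = 53.315 MW
P_net = 53.315 MW


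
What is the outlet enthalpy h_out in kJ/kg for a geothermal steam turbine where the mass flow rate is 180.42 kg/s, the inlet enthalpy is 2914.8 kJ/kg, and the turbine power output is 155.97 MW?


h_out = h_in - P * 1000 / mdot
h_out = 2914.8 - 155.97 * 1000 / 180.42
h_out = 2050.3 kJ/kg


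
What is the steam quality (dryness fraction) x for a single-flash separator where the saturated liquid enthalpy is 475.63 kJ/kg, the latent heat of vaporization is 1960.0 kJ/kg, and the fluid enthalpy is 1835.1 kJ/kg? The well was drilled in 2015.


x = (h - hf) / hfg
x = (1835.1 - 475.63) / 1960.0
x = 0.69361


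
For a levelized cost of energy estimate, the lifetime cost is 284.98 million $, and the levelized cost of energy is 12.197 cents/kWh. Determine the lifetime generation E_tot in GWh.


E_tot = C_tot / LCOE * 100
E_tot = 284.98 / 12.197 * 100
E_tot = 2336.5 GWh


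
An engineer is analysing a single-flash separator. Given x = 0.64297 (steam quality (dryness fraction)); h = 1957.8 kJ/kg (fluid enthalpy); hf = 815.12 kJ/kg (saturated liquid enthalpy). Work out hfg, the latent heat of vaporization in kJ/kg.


hfg = (h - hf) / x
hfg = (1957.8 - 815.12) / 0.64297
hfg = 1777.2 kJ/kg


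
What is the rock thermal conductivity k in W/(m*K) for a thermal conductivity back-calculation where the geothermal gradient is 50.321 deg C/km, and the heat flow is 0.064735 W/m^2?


k = q / (grad / 1000)
k = 0.064735 / (50.321 / 1000)
k = 1.2864 W/(m*K)


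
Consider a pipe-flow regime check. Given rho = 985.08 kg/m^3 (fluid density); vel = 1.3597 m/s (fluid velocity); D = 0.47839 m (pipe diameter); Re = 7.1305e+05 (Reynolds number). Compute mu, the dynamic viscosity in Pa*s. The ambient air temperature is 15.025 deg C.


mu = rho * vel * D / Re
mu = 985.08 * 1.3597 * 0.47839 / 7.1305e+05
mu = 0.00089862 Pa*s


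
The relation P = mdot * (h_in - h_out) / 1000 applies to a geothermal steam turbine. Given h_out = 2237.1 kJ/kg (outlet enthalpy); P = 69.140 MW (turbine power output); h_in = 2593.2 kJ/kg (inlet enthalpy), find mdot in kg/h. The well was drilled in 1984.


mdot = P * 1000 / (h_in - h_out)
mdot = 69.140 * 1000 / (2593.2 - 2237.1)
mdot = 194.1589 kg/s
Convert: 194.1589 kg/s * 3600.0 = 6.9897e+05 kg/h
mdot = 6.9897e+05 kg/h


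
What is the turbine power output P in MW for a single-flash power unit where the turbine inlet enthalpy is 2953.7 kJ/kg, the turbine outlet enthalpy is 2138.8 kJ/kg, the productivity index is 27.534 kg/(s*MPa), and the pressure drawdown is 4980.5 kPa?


Step 1: mdot = PI * dP / 1000 = 27.534 * 4980.5 / 1000 = 137.1331 kg/s
Step 2: P = mdot*(h_in - h_out)/1000 = 137.1331*(2953.7 - 2138.8)/1000 = 111.75 MW
P = 111.75 MW


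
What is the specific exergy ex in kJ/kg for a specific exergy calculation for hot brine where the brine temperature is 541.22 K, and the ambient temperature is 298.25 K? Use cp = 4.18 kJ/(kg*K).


ex = cp * ((T_b - T_0) - T_0 * ln(T_b/T_0))
ex = 4.18 * ((541.22 - 298.25) - 298.25 * ln(541.22/298.25))
ex = 272.72 kJ/kg


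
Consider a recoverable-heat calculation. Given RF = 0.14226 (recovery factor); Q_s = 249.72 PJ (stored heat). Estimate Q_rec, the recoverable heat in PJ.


Q_rec = Q_s * RF
Q_rec = 249.72 * 0.14226
Q_rec = 35.525 PJ


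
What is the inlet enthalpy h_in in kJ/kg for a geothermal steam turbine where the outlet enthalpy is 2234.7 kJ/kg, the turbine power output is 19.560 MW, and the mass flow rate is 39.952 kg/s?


h_in = h_out + P * 1000 / mdot
h_in = 2234.7 + 19.560 * 1000 / 39.952
h_in = 2724.3 kJ/kg


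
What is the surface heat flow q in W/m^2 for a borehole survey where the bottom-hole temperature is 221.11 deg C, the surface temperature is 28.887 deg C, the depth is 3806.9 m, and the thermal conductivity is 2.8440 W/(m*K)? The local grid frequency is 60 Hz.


Step 1: grad = (T_d - T_surf)/d * 1000 = (221.11 - 28.887)/3806.9 * 1000 = 50.49331 deg C/km
Step 2: q = k * grad / 1000 = 2.844 * 50.49331 / 1000 = 0.14360 W/m^2
q = 0.14360 W/m^2


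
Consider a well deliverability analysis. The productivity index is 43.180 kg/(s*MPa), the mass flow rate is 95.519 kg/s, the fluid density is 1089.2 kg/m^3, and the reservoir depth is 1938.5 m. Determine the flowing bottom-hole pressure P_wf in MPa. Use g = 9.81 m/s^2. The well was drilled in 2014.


Step 1: P_i = rho*g*h/1e6 = 1089.2*9.81*1938.5/1e6 = 20.71297 MPa
Step 2: P_wf = P_i - mdot/PI = 20.71297 - 95.519/43.18 = 18.501 MPa
P_wf = 18.501 MPa


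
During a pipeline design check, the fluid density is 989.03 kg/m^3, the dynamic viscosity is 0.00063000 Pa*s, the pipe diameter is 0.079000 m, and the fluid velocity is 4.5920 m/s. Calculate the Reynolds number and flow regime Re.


Step 1: Re = rho*vel*D/mu = 989.03*4.592*0.079/0.00063 = 5.6951e+05
Step 2: Re = 5.6951e+05 > 4000, so flow is turbulent.
Re = 5.6951e+05 (turbulent)


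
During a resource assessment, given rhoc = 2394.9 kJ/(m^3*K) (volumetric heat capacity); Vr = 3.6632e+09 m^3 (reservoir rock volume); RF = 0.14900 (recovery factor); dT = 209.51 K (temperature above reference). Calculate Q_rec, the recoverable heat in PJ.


Step 1: Q_s = Vr*rhoc*dT/1e12 = 3.6632e+09*2394.9*209.51/1e12 = 1838.031 PJ
Step 2: Q_rec = Q_s * RF = 1838.031 * 0.149 = 273.87 PJ
Q_rec = 273.87 PJ


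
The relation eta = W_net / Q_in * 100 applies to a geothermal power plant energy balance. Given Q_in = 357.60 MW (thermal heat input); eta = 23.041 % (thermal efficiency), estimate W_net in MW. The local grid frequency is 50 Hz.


W_net = eta / 100 * Q_in
W_net = 23.041 / 100 * 357.60
W_net = 82.395 MW


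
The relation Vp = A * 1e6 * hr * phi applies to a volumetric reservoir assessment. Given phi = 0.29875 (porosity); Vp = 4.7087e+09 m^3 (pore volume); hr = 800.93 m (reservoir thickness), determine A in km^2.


A = Vp / (1e6 * hr * phi)
A = 4.7087e+09 / (1e6 * 800.93 * 0.29875)
A = 19.679 km^2


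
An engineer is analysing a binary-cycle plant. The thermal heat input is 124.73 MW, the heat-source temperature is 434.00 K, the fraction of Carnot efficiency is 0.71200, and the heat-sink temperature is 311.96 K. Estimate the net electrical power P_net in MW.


Step 1: eta = (1 - Tc/Th)*f = (1 - 311.96/434.0)*0.712 = 0.2002131
Step 2: P_net = eta * Q_in = 0.2002131 * 124.73 = 24.973 MW
P_net = 24.973 MW


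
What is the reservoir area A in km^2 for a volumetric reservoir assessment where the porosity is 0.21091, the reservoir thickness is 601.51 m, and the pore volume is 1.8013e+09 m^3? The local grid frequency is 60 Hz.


A = Vp / (1e6 * hr * phi)
A = 1.8013e+09 / (1e6 * 601.51 * 0.21091)
A = 14.199 km^2


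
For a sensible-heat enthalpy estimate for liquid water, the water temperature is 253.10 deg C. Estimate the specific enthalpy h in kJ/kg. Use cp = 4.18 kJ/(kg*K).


h = cp * T
h = 4.18 * 253.10
h = 1058.0 kJ/kg


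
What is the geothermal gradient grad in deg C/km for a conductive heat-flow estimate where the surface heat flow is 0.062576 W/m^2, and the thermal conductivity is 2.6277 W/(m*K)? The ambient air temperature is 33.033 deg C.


grad = q * 1000 / k
grad = 0.062576 * 1000 / 2.6277
grad = 23.814 deg C/km


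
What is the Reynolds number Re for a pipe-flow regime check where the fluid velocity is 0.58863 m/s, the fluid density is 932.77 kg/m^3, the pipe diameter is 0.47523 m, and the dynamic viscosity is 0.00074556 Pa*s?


Re = rho * vel * D / mu
Re = 932.77 * 0.58863 * 0.47523 / 0.00074556
Re = 3.4998e+05


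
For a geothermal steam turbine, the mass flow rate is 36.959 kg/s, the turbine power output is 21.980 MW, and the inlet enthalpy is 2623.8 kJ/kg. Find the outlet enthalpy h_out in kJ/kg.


h_out = h_in - P * 1000 / mdot
h_out = 2623.8 - 21.980 * 1000 / 36.959
h_out = 2029.1 kJ/kg


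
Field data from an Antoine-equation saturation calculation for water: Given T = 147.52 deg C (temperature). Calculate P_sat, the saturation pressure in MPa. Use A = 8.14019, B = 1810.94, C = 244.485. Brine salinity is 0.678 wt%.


P_sat = 10^(A - B/(C + T)) / 760 * 0.101325
P_sat = 10^(8.14019 - 1810.94/(244.485 + 147.52)) / 760 * 0.101325
P_sat = 0.44198 MPa


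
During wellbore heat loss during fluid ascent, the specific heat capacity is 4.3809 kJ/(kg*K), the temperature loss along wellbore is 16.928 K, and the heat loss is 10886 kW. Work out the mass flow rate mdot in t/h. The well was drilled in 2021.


mdot = Q_loss / (cp * dT)
mdot = 10886 / (4.3809 * 16.928)
mdot = 146.7910 kg/s
Convert: 146.7910 kg/s * 3.6 = 528.45 t/h
mdot = 528.45 t/h


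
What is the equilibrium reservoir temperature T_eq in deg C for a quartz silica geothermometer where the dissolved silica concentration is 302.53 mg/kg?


T_eq = 1309 / (5.19 - log10(SiO2)) - 273.15
T_eq = 1309 / (5.19 - log10(302.53)) - 273.15
T_eq = 210.01 deg C


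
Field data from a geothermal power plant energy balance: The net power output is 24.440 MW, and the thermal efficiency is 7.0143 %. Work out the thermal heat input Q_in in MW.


Q_in = W_net / (eta / 100)
Q_in = 24.440 / (7.0143 / 100)
Q_in = 348.43 MW


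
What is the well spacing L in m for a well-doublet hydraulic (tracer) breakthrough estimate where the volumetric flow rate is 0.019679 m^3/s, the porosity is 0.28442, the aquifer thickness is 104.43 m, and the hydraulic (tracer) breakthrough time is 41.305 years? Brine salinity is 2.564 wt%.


L = sqrt(t_bt*365.25*86400*3*Qv / (pi*hr*phi))
L = sqrt(41.305*365.25*86400*3*0.019679 / (pi*104.43*0.28442))
L = 908.13 m


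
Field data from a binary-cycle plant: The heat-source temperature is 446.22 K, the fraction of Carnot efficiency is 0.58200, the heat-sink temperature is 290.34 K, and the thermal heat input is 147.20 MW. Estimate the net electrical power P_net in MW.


Step 1: eta = (1 - Tc/Th)*f = (1 - 290.34/446.22)*0.582 = 0.2033126
Step 2: P_net = eta * Q_in = 0.2033126 * 147.2 = 29.928 MW
P_net = 29.928 MW


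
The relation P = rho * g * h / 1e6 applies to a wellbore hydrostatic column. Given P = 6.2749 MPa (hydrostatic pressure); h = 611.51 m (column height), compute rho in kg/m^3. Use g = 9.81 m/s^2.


rho = P * 1e6 / (g * h)
rho = 6.2749 * 1e6 / (9.81 * 611.51)
rho = 1046.0 kg/m^3


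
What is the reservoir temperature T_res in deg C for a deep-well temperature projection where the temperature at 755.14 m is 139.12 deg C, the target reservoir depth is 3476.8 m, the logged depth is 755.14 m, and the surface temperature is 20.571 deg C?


Step 1: grad = (T_d1 - T_surf)/d1 * 1000 = (139.12 - 20.571)/755.14 * 1000 = 156.9894 deg C/km
Step 2: T_res = T_surf + grad*d2/1000 = 20.571 + 156.9894*3476.8/1000 = 566.39 deg C
T_res = 566.39 deg C


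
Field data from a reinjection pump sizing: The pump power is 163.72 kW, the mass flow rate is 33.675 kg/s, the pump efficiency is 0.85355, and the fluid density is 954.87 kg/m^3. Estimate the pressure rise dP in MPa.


dP = P_pump * rho * eta / mdot
dP = 163.72 * 954.87 * 0.85355 / 33.675
dP = 3962.482 kPa
Convert: 3962.482 kPa * 0.001 = 3.9625 MPa
dP = 3.9625 MPa


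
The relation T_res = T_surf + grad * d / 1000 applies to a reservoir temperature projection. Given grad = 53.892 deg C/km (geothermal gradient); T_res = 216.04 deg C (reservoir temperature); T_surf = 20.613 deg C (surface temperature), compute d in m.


d = (T_res - T_surf) / grad * 1000
d = (216.04 - 20.613) / 53.892 * 1000
d = 3626.3 m


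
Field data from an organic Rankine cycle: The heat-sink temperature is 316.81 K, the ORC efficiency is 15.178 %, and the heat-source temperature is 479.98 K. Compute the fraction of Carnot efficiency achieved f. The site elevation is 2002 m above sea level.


f = (eta_orc/100) / (1 - Tc/Th)
f = (15.178/100) / (1 - 316.81/479.98)
f = 0.44648


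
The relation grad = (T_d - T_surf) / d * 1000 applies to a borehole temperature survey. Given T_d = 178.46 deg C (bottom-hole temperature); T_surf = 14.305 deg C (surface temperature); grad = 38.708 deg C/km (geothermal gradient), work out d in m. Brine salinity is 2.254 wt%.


d = (T_d - T_surf) / grad * 1000
d = (178.46 - 14.305) / 38.708 * 1000
d = 4240.9 m


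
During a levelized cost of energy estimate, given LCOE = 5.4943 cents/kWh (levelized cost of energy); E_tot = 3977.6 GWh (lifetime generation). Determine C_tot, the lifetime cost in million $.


C_tot = LCOE / 100 * E_tot
C_tot = 5.4943 / 100 * 3977.6
C_tot = 218.54 million $


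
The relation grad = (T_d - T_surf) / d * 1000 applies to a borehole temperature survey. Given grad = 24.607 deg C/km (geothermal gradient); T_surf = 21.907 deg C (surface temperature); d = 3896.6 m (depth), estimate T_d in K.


T_d = T_surf + grad * d / 1000
T_d = 21.907 + 24.607 * 3896.6 / 1000
T_d = 117.7906 deg C
Convert to K: 117.7906 + 273.15 = 390.94 K
T_d = 390.94 K


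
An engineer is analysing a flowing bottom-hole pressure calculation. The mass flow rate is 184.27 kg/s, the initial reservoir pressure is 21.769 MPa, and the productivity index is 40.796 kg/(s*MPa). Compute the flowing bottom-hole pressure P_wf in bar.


P_wf = P_i - mdot / PI
P_wf = 21.769 - 184.27 / 40.796
P_wf = 17.25214 MPa
Convert: 17.25214 MPa * 10.0 = 172.52 bar
P_wf = 172.52 bar


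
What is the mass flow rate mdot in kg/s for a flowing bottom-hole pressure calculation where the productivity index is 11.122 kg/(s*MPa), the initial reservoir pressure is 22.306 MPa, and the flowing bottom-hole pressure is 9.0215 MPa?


mdot = (P_i - P_wf) * PI
mdot = (22.306 - 9.0215) * 11.122
mdot = 147.75 kg/s


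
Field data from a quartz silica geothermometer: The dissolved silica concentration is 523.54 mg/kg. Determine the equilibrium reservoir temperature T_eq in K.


T_eq = 1309 / (5.19 - log10(SiO2)) - 273.15
T_eq = 1309 / (5.19 - log10(523.54)) - 273.15
T_eq = 256.5843 deg C
Convert to K: 256.5843 + 273.15 = 529.73 K
T_eq = 529.73 K


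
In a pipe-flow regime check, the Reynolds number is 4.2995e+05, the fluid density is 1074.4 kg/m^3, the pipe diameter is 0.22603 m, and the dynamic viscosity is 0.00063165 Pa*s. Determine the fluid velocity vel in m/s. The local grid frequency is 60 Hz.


vel = Re * mu / (rho * D)
vel = 4.2995e+05 * 0.00063165 / (1074.4 * 0.22603)
vel = 1.1183 m/s


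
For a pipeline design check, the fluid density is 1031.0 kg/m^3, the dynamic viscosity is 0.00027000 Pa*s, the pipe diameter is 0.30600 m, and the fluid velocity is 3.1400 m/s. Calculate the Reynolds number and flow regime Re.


Step 1: Re = rho*vel*D/mu = 1031.0*3.14*0.306/0.00027 = 3.6690e+06
Step 2: Re = 3.6690e+06 > 4000, so flow is turbulent.
Re = 3.6690e+06 (turbulent)


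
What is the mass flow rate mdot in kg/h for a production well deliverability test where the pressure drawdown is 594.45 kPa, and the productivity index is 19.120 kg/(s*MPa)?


mdot = PI * dP / 1000
mdot = 19.120 * 594.45 / 1000
mdot = 11.36588 kg/s
Convert: 11.36588 kg/s * 3600.0 = 40917 kg/h
mdot = 40917 kg/h


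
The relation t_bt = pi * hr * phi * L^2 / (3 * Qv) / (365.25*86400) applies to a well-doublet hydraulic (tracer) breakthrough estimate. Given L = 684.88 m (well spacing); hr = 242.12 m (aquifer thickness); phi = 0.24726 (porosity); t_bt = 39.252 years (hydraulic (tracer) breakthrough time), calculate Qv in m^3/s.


Qv = pi*hr*phi*L^2 / (3*t_bt*365.25*86400)
Qv = pi*242.12*0.24726*684.88^2 / (3*39.252*365.25*86400)
Qv = 0.023740 m^3/s


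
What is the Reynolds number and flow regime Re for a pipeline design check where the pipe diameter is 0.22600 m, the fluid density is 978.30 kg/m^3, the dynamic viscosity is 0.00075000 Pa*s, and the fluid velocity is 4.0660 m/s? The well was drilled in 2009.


Step 1: Re = rho*vel*D/mu = 978.3*4.066*0.226/0.00075 = 1.1986e+06
Step 2: Re = 1.1986e+06 > 4000, so flow is turbulent.
Re = 1.1986e+06 (turbulent)


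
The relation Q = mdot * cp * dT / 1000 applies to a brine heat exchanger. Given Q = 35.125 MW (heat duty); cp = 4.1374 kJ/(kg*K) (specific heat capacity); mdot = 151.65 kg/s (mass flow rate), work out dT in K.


dT = Q * 1000 / (mdot * cp)
dT = 35.125 * 1000 / (151.65 * 4.1374)
dT = 55.982 K


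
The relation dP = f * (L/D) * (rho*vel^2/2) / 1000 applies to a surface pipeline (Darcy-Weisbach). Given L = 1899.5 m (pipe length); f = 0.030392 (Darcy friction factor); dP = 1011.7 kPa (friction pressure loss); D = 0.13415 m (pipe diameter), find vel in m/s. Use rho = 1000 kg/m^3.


vel = sqrt(dP*1000*2*D / (f*L*rho))
vel = sqrt(1011.7*1000*2*0.13415 / (0.030392*1899.5*1000))
vel = 2.1684 m/s


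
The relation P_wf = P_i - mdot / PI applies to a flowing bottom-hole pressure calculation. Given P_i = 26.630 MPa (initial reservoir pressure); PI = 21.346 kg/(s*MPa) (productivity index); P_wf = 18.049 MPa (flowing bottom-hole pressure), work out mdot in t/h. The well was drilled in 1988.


mdot = (P_i - P_wf) * PI
mdot = (26.630 - 18.049) * 21.346
mdot = 183.1700 kg/s
Convert: 183.1700 kg/s * 3.6 = 659.41 t/h
mdot = 659.41 t/h


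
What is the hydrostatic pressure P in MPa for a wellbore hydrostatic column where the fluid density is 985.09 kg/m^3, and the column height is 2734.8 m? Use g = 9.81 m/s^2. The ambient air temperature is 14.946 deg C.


P = rho * g * h / 1e6
P = 985.09 * 9.81 * 2734.8 / 1e6
P = 26.428 MPa


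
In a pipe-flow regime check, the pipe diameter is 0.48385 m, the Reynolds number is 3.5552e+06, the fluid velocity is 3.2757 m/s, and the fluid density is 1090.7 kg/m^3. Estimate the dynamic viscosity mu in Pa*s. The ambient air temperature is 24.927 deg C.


mu = rho * vel * D / Re
mu = 1090.7 * 3.2757 * 0.48385 / 3.5552e+06
mu = 0.00048625 Pa*s


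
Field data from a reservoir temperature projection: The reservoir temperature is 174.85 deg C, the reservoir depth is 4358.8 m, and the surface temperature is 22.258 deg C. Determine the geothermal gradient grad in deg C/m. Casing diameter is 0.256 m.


grad = (T_res - T_surf) / d * 1000
grad = (174.85 - 22.258) / 4358.8 * 1000
grad = 35.00780 deg C/km
Convert: 35.00780 deg C/km * 0.001 = 0.035008 deg C/m
grad = 0.035008 deg C/m


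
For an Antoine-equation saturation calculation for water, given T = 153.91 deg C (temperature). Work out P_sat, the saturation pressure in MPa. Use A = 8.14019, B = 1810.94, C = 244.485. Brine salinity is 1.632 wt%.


P_sat = 10^(A - B/(C + T)) / 760 * 0.101325
P_sat = 10^(8.14019 - 1810.94/(244.485 + 153.91)) / 760 * 0.101325
P_sat = 0.52421 MPa


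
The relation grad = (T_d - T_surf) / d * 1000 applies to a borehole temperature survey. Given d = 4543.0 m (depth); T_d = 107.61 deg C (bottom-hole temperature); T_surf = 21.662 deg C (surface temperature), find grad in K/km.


grad = (T_d - T_surf) / d * 1000
grad = (107.61 - 21.662) / 4543.0 * 1000
grad = 18.91878 deg C/km
Convert: 18.91878 deg C/km * 1.0 = 18.919 K/km
grad = 18.919 K/km


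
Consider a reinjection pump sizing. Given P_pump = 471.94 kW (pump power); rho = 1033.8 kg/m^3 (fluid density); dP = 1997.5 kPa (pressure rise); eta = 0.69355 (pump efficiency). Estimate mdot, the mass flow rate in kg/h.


mdot = P_pump * rho * eta / dP
mdot = 471.94 * 1033.8 * 0.69355 / 1997.5
mdot = 169.4004 kg/s
Convert: 169.4004 kg/s * 3600.0 = 6.0984e+05 kg/h
mdot = 6.0984e+05 kg/h


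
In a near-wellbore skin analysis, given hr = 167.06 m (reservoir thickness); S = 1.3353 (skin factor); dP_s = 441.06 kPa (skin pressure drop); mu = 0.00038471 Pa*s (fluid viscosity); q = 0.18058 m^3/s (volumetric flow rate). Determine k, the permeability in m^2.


k = S*q*mu / (2*pi*dP_s*1000*hr)
k = 1.3353*0.18058*0.00038471 / (2*pi*441.06*1000*167.06)
k = 2.0037e-13 m^2


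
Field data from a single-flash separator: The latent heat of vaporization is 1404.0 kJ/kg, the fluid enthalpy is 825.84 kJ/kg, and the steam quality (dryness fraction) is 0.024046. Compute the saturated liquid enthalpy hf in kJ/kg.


hf = h - x * hfg
hf = 825.84 - 0.024046 * 1404.0
hf = 792.08 kJ/kg


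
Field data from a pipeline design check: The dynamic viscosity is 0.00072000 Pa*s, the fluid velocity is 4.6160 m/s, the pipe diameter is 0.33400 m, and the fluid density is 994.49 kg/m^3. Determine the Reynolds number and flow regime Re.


Step 1: Re = rho*vel*D/mu = 994.49*4.616*0.334/0.00072 = 2.1295e+06
Step 2: Re = 2.1295e+06 > 4000, so flow is turbulent.
Re = 2.1295e+06 (turbulent)


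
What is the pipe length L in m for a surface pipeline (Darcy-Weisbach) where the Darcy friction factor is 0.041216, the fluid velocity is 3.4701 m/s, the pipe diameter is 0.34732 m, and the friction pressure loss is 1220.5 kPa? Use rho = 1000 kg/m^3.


L = dP*1000*D / (f*rho*vel^2/2)
L = 1220.5*1000*0.34732 / (0.041216*1000*3.4701^2/2)
L = 1708.2 m


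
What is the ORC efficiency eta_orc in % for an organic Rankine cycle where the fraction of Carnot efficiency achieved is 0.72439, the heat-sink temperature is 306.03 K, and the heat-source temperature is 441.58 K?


eta_orc = (1 - Tc/Th) * f * 100
eta_orc = (1 - 306.03/441.58) * 0.72439 * 100
eta_orc = 22.236 %


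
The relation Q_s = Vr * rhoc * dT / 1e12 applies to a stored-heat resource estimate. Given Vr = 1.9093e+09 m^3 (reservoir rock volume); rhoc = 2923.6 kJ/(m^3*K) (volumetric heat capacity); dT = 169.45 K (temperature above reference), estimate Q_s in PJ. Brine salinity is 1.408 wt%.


Q_s = Vr * rhoc * dT / 1e12
Q_s = 1.9093e+09 * 2923.6 * 169.45 / 1e12
Q_s = 945.87 PJ


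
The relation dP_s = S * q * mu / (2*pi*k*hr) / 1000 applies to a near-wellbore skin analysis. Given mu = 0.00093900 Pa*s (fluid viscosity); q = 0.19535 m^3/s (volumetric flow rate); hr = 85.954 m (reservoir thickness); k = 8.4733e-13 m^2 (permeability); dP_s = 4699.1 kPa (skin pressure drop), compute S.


S = dP_s * 1000 * 2*pi*k*hr / (q*mu)
S = 4699.1 * 1000 * 2*pi*8.4733e-13*85.954 / (0.19535*0.00093900)
S = 11.723


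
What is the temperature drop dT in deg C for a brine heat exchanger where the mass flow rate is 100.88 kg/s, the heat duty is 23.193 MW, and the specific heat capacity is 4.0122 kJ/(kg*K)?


dT = Q * 1000 / (mdot * cp)
dT = 23.193 * 1000 / (100.88 * 4.0122)
dT = 57.30193 K
Convert (temperature difference, 1 K = 1 deg C): 57.30193 K = 57.30193 deg C
dT = 57.302 deg C


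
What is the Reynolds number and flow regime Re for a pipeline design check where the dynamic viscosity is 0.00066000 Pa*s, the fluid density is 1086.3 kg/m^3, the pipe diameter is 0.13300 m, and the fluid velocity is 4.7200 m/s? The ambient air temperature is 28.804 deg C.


Step 1: Re = rho*vel*D/mu = 1086.3*4.72*0.133/0.00066 = 1.0332e+06
Step 2: Re = 1.0332e+06 > 4000, so flow is turbulent.
Re = 1.0332e+06 (turbulent)


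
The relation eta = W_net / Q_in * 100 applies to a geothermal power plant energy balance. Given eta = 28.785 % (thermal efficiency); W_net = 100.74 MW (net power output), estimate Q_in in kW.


Q_in = W_net / (eta / 100)
Q_in = 100.74 / (28.785 / 100)
Q_in = 349.9739 MW
Convert: 349.9739 MW * 1000.0 = 3.4997e+05 kW
Q_in = 3.4997e+05 kW


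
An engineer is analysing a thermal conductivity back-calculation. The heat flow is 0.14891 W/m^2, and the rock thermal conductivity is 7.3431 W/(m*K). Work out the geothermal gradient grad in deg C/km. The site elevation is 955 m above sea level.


grad = q / k * 1000
grad = 0.14891 / 7.3431 * 1000
grad = 20.279 deg C/km


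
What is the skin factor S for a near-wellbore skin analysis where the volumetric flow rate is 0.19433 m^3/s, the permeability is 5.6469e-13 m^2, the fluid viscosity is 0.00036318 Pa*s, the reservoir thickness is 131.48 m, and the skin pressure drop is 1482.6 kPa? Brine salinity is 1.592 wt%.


S = dP_s * 1000 * 2*pi*k*hr / (q*mu)
S = 1482.6 * 1000 * 2*pi*5.6469e-13*131.48 / (0.19433*0.00036318)
S = 9.7997


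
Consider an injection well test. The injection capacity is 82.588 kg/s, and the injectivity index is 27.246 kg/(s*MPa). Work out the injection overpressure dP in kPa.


dP = mdot * 1000 / II
dP = 82.588 * 1000 / 27.246
dP = 3031.2 kPa


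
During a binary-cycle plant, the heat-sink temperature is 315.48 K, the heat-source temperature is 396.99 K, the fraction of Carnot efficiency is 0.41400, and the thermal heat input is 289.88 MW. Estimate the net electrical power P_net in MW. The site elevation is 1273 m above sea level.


Step 1: eta = (1 - Tc/Th)*f = (1 - 315.48/396.99)*0.414 = 0.08500249
Step 2: P_net = eta * Q_in = 0.08500249 * 289.88 = 24.641 MW
P_net = 24.641 MW


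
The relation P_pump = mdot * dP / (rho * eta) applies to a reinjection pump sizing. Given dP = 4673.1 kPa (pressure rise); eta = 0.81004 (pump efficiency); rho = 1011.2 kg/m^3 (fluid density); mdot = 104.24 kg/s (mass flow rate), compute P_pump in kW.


P_pump = mdot * dP / (rho * eta)
P_pump = 104.24 * 4673.1 / (1011.2 * 0.81004)
P_pump = 594.70 kW


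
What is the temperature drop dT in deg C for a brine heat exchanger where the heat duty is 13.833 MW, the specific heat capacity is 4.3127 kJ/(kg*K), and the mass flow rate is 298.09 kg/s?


dT = Q * 1000 / (mdot * cp)
dT = 13.833 * 1000 / (298.09 * 4.3127)
dT = 10.76018 K
Convert (temperature difference, 1 K = 1 deg C): 10.76018 K = 10.76018 deg C
dT = 10.760 deg C


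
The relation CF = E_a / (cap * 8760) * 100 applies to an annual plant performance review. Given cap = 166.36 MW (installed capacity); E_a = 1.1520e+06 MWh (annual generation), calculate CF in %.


CF = E_a / (cap * 8760) * 100
CF = 1.1520e+06 / (166.36 * 8760) * 100
CF = 79.050 %


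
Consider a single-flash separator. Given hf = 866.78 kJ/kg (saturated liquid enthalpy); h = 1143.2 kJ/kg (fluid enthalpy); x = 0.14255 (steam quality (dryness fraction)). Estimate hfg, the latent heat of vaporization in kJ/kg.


hfg = (h - hf) / x
hfg = (1143.2 - 866.78) / 0.14255
hfg = 1939.1 kJ/kg


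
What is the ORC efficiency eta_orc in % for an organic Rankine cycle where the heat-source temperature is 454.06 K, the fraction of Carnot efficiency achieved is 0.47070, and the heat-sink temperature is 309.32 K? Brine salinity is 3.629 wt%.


eta_orc = (1 - Tc/Th) * f * 100
eta_orc = (1 - 309.32/454.06) * 0.47070 * 100
eta_orc = 15.004 %


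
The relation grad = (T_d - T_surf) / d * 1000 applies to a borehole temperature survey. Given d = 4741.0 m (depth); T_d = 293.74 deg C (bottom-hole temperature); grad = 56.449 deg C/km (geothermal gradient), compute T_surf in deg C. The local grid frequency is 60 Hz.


T_surf = T_d - grad * d / 1000
T_surf = 293.74 - 56.449 * 4741.0 / 1000
T_surf = 26.115 deg C


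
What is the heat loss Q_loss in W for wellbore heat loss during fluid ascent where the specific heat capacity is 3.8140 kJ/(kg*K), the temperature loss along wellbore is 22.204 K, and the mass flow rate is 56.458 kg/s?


Q_loss = mdot * cp * dT
Q_loss = 56.458 * 3.8140 * 22.204
Q_loss = 4781.205 kW
Convert: 4781.205 kW * 1000.0 = 4.7812e+06 W
Q_loss = 4.7812e+06 W


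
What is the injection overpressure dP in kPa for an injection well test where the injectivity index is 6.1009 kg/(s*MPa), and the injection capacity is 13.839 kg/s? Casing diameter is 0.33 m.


dP = mdot * 1000 / II
dP = 13.839 * 1000 / 6.1009
dP = 2268.4 kPa


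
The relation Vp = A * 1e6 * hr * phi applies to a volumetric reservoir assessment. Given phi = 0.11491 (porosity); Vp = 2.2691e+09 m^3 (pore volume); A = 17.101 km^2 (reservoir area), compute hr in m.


hr = Vp / (A * 1e6 * phi)
hr = 2.2691e+09 / (17.101 * 1e6 * 0.11491)
hr = 1154.7 m


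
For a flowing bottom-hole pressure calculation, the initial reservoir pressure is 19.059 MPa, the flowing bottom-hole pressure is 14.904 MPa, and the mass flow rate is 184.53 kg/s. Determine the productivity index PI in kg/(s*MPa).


PI = mdot / (P_i - P_wf)
PI = 184.53 / (19.059 - 14.904)
PI = 44.412 kg/(s*MPa)


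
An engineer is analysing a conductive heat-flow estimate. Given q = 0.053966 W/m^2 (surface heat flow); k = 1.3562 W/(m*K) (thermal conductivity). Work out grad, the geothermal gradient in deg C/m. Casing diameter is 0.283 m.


grad = q * 1000 / k
grad = 0.053966 * 1000 / 1.3562
grad = 39.79207 deg C/km
Convert: 39.79207 deg C/km * 0.001 = 0.039792 deg C/m
grad = 0.039792 deg C/m


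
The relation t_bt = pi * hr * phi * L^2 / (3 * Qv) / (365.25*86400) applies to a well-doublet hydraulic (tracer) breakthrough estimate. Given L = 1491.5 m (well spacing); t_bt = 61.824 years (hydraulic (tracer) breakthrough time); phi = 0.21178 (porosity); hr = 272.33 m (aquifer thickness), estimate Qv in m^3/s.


Qv = pi*hr*phi*L^2 / (3*t_bt*365.25*86400)
Qv = pi*272.33*0.21178*1491.5^2 / (3*61.824*365.25*86400)
Qv = 0.068864 m^3/s


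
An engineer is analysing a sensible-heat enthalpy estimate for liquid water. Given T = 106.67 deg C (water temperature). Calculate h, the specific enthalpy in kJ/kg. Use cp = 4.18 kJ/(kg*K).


h = cp * T
h = 4.18 * 106.67
h = 445.88 kJ/kg


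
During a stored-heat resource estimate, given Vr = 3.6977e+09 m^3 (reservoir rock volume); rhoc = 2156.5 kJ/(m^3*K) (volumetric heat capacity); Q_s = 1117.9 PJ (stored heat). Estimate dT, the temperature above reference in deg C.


dT = Q_s * 1e12 / (Vr * rhoc)
dT = 1117.9 * 1e12 / (3.6977e+09 * 2156.5)
dT = 140.1915 K
Convert (temperature difference, 1 K = 1 deg C): 140.1915 K = 140.1915 deg C
dT = 140.19 deg C


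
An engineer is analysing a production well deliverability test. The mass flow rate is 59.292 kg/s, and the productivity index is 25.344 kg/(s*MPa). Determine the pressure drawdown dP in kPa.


dP = mdot * 1000 / PI
dP = 59.292 * 1000 / 25.344
dP = 2339.5 kPa


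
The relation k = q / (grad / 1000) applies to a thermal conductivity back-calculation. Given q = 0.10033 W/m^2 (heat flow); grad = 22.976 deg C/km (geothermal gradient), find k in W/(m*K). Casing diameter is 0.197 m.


k = q / (grad / 1000)
k = 0.10033 / (22.976 / 1000)
k = 4.3667 W/(m*K)


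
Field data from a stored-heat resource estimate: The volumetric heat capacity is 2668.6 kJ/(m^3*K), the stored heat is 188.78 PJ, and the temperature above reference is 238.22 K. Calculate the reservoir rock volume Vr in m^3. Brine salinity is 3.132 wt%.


Vr = Q_s * 1e12 / (rhoc * dT)
Vr = 188.78 * 1e12 / (2668.6 * 238.22)
Vr = 2.9696e+08 m^3


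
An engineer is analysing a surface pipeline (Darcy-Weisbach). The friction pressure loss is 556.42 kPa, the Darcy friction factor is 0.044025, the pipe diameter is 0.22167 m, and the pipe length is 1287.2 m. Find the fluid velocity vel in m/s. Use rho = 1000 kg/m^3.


vel = sqrt(dP*1000*2*D / (f*L*rho))
vel = sqrt(556.42*1000*2*0.22167 / (0.044025*1287.2*1000))
vel = 2.0864 m/s


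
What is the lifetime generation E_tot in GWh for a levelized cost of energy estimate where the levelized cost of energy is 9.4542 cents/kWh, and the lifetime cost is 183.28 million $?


E_tot = C_tot / LCOE * 100
E_tot = 183.28 / 9.4542 * 100
E_tot = 1938.6 GWh


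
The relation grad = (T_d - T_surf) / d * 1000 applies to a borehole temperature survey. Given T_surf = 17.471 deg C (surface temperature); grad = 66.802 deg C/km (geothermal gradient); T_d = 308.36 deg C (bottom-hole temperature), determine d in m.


d = (T_d - T_surf) / grad * 1000
d = (308.36 - 17.471) / 66.802 * 1000
d = 4354.5 m


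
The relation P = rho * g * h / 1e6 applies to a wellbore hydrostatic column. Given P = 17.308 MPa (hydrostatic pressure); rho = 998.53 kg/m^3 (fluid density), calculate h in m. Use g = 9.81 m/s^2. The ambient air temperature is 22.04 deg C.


h = P * 1e6 / (g * rho)
h = 17.308 * 1e6 / (9.81 * 998.53)
h = 1766.9 m


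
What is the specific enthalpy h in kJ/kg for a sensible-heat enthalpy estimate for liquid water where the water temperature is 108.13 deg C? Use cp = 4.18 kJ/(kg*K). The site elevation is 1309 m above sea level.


h = cp * T
h = 4.18 * 108.13
h = 451.98 kJ/kg


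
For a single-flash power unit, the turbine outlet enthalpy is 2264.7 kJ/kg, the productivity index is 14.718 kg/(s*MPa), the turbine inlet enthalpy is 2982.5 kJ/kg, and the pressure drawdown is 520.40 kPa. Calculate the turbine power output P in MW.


Step 1: mdot = PI * dP / 1000 = 14.718 * 520.4 / 1000 = 7.659247 kg/s
Step 2: P = mdot*(h_in - h_out)/1000 = 7.659247*(2982.5 - 2264.7)/1000 = 5.4978 MW
P = 5.4978 MW


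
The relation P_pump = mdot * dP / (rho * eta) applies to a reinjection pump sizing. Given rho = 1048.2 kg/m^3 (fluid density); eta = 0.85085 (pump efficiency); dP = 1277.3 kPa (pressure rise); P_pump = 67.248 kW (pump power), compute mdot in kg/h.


mdot = P_pump * rho * eta / dP
mdot = 67.248 * 1048.2 * 0.85085 / 1277.3
mdot = 46.95519 kg/s
Convert: 46.95519 kg/s * 3600.0 = 1.6904e+05 kg/h
mdot = 1.6904e+05 kg/h


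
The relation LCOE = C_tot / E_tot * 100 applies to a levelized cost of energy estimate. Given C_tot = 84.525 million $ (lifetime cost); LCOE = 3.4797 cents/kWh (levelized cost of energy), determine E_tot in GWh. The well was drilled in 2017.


E_tot = C_tot / LCOE * 100
E_tot = 84.525 / 3.4797 * 100
E_tot = 2429.1 GWh


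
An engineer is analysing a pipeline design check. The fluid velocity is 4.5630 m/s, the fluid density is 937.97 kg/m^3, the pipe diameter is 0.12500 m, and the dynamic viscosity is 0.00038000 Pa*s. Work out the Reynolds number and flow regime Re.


Step 1: Re = rho*vel*D/mu = 937.97*4.563*0.125/0.00038 = 1.4079e+06
Step 2: Re = 1.4079e+06 > 4000, so flow is turbulent.
Re = 1.4079e+06 (turbulent)


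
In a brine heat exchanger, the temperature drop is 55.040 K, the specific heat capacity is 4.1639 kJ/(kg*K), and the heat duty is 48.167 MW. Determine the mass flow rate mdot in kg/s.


mdot = Q * 1000 / (cp * dT)
mdot = 48.167 * 1000 / (4.1639 * 55.040)
mdot = 210.17 kg/s


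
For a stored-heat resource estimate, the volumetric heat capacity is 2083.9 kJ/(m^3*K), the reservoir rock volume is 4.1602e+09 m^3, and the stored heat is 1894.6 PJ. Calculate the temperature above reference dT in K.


dT = Q_s * 1e12 / (Vr * rhoc)
dT = 1894.6 * 1e12 / (4.1602e+09 * 2083.9)
dT = 218.54 K


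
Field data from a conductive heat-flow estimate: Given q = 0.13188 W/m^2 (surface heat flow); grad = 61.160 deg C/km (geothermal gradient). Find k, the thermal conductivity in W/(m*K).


k = q * 1000 / grad
k = 0.13188 * 1000 / 61.160
k = 2.1563 W/(m*K)
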